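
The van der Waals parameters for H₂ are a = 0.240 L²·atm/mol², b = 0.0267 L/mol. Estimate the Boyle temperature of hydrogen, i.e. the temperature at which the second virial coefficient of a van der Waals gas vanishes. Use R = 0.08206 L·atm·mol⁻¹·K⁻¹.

T_B ≈ 109.5 K

For a van der Waals gas the second virial coefficient B₂ = b − a/(RT) vanishes at T_B = a/(Rb).
T_B = 0.240/(0.08206×0.0267) = 0.240/0.0021910 = 109.5 K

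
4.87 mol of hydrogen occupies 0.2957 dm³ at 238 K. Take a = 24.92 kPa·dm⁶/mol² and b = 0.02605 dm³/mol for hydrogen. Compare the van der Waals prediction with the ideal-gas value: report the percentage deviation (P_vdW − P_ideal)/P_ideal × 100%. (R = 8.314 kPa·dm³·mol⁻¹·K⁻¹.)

54.40 %

Ideal: P_ideal = nRT/V = (4.87)(8.314)(238)/0.2957 = 32588.5 kPa
vdW: P = nRT/(V − nb) − a n²/V² = 9636.42/0.168837 − 591.025/0.0874385 = 57075.3 − 6759.32 = 50316.0 kPa
% deviation = (50316.0 − 32588.5)/32588.5 × 100% = 54.40%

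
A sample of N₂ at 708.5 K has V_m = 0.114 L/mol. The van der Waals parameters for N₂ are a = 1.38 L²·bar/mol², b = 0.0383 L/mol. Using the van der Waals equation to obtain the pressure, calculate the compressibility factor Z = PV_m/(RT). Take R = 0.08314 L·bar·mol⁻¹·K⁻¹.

P = RT/(V_m − b) − a/V_m² = (0.08314)(708.5)/(0.114 − 0.0383) − 1.38/(0.114)²
  = 58.905/0.075700 − 106.19 = 778.14 − 106.19 = 671.95 bar
Z = PV_m/(RT) = (671.95)(0.114)/((0.08314)(708.5)) = 76.602/58.905 = 1.300

Z ≈ 1.300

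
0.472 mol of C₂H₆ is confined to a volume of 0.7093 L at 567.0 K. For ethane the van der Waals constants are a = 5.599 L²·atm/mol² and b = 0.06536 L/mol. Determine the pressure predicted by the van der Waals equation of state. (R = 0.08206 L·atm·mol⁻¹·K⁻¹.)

P ≈ 29.89 atm

P = nRT/(V − nb) − a n²/V²
nRT/(V − nb) = (0.472)(0.08206)(567.0)/(0.7093 − 0.472×0.06536) = 21.961/0.67845 = 32.369 atm
a n²/V² = (5.599)(0.472)²/(0.7093)² = 2.4793 atm
P = 32.369 − 2.4793 = 29.89 atm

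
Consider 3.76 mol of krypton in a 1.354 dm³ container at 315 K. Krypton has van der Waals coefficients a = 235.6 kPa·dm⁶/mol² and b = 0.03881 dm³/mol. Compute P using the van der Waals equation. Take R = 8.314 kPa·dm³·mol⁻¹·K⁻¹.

P = nRT/(V − nb) − a n²/V²
nRT/(V − nb) = (3.76)(8.314)(315)/(1.354 − 3.76×0.03881) = 9847.1/1.2081 = 8150.9 kPa
a n²/V² = (235.6)(3.76)²/(1.354)² = 1816.8 kPa
P = 8150.9 − 1816.8 = 6334 kPa

P ≈ 6334 kPa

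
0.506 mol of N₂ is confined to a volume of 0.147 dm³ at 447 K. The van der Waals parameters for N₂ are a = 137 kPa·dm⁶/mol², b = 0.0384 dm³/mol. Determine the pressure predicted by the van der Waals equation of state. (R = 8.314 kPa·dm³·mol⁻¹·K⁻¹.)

P = nRT/(V − nb) − a n²/V²
nRT/(V − nb) = (0.506)(8.314)(447)/(0.147 − 0.506×0.0384) = 1880.5/0.12757 = 14741 kPa
a n²/V² = (137)(0.506)²/(0.147)² = 1623.3 kPa
P = 14741 − 1623.3 = 13118 kPa

P ≈ 13118 kPa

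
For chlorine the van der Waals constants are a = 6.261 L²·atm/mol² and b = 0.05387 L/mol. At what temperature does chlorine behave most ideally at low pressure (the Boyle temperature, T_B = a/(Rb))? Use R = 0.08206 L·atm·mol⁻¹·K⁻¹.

For a van der Waals gas the second virial coefficient B₂ = b − a/(RT) vanishes at T_B = a/(Rb).
T_B = 6.261/(0.08206×0.05387) = 6.261/0.0044206 = 1416 K

T_B ≈ 1416 K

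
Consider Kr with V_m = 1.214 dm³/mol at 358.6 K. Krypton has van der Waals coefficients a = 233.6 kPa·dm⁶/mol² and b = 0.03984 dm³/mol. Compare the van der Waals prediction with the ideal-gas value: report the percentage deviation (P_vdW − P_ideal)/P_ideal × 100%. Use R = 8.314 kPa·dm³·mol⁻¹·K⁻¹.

-3.06 %

Ideal: P_ideal = RT/V_m = (8.314)(358.6)/1.214 = 2455.85 kPa
vdW: P = RT/(V_m − b) − a/V_m² = 2981.40/1.17416 − 233.6/1.47380 = 2539.18 − 158.502 = 2380.68 kPa
% deviation = (2380.68 − 2455.85)/2455.85 × 100% = -3.06%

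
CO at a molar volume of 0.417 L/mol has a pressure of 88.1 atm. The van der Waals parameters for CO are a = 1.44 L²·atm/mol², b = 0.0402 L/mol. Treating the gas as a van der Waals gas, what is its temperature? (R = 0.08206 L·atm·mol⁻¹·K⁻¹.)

T ≈ 442.6 K

T = (P + a/V_m²)(V_m − b)/R
P + a/V_m² = 88.1 + 1.44/(0.417)² = 96.381 atm
V_m − b = 0.417 − 0.0402 = 0.37680 L/mol
T = (96.381)(0.37680)/0.08206 = 442.6 K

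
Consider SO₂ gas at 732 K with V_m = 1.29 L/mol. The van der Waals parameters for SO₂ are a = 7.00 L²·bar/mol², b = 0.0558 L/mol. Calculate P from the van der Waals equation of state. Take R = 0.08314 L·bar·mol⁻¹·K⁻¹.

P ≈ 45.10 bar

P = RT/(V_m − b) − a/V_m²
RT/(V_m − b) = (0.08314)(732)/(1.29 − 0.0558) = 60.858/1.2342 = 49.310 bar
a/V_m² = 7.00/(1.29)² = 4.2065 bar
P = 49.310 − 4.2065 = 45.10 bar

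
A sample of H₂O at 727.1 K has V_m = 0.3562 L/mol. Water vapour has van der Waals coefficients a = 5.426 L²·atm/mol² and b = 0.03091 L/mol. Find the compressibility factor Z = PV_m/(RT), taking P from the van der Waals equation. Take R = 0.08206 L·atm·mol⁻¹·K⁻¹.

P = RT/(V_m − b) − a/V_m² = (0.08206)(727.1)/(0.3562 − 0.03091) − 5.426/(0.3562)²
  = 59.666/0.32529 − 42.765 = 183.42 − 42.765 = 140.66 atm
Z = PV_m/(RT) = (140.66)(0.3562)/((0.08206)(727.1)) = 50.103/59.666 = 0.8397

Z ≈ 0.8397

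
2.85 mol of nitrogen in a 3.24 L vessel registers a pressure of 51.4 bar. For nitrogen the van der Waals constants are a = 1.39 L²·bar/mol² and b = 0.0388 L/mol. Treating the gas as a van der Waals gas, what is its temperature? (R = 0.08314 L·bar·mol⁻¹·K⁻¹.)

T ≈ 693.1 K

T = (P + a n²/V²)(V − nb)/(nR)
P + a n²/V² = 51.4 + (1.39)(2.85)²/(3.24)² = 52.476 bar
V − nb = 3.24 − (2.85)(0.0388) = 3.1294 L
T = (52.476)(3.1294)/((2.85)(0.08314)) = 693.1 K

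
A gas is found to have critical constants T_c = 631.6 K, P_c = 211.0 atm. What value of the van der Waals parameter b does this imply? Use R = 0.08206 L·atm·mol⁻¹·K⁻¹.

b ≈ 0.03070 L/mol

From T_c = 8a/(27Rb) and P_c = a/(27b²): b = R T_c/(8 P_c).
b = (0.08206)(631.6)/(8×211.0) = 51.829/1688.0 = 0.03070 L/mol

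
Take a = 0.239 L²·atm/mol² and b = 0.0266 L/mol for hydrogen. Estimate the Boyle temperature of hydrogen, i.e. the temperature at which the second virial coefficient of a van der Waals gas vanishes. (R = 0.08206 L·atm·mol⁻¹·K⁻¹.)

T_B ≈ 109.5 K

For a van der Waals gas the second virial coefficient B₂ = b − a/(RT) vanishes at T_B = a/(Rb).
T_B = 0.239/(0.08206×0.0266) = 0.239/0.0021828 = 109.5 K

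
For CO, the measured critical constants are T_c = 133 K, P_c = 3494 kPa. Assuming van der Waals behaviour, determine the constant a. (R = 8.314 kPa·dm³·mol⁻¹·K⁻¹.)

From T_c = 8a/(27Rb) and P_c = a/(27b²): a = 27 R² T_c²/(64 P_c).
a = 27×(8.314)²×(133)²/(64×3494) = 33013159/223616 = 147.6 kPa·dm⁶/mol²

a ≈ 147.6 kPa·dm⁶/mol²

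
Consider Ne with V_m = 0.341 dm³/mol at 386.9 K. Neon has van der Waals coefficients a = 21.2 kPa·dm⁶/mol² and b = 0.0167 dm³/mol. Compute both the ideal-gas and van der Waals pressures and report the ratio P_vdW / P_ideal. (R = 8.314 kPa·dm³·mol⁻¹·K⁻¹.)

P_vdW / P_ideal ≈ 1.032

Ideal: P_ideal = RT/V_m = (8.314)(386.9)/0.341 = 9433.10 kPa
vdW: P = RT/(V_m − b) − a/V_m² = 3216.69/0.324300 − 21.2/0.116281 = 9918.87 − 182.317 = 9736.55 kPa
Ratio = 9736.55/9433.10 = 1.032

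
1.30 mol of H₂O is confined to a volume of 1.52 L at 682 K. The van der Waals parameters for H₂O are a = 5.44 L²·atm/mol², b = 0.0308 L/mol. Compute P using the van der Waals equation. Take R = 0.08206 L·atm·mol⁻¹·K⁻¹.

P ≈ 45.18 atm

P = nRT/(V − nb) − a n²/V²
nRT/(V − nb) = (1.30)(0.08206)(682)/(1.52 − 1.30×0.0308) = 72.754/1.4800 = 49.158 atm
a n²/V² = (5.44)(1.30)²/(1.52)² = 3.9792 atm
P = 49.158 − 3.9792 = 45.18 atm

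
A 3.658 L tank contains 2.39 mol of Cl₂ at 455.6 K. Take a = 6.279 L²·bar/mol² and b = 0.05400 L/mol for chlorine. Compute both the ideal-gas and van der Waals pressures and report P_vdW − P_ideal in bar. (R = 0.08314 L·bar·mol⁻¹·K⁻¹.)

ΔP ≈ -1.775 bar

Ideal: P_ideal = nRT/V = (2.39)(0.08314)(455.6)/3.658 = 24.7484 bar
vdW: P = nRT/(V − nb) − a n²/V² = 90.5298/3.52894 − 35.8663/13.3810 = 25.6535 − 2.68039 = 22.9731 bar
ΔP = 22.9731 − 24.7484 = -1.775 bar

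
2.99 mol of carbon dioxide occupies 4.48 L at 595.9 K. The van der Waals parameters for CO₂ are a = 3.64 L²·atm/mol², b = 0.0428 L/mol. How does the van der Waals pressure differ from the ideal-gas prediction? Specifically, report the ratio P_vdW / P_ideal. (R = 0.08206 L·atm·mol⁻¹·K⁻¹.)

Ideal: P_ideal = nRT/V = (2.99)(0.08206)(595.9)/4.48 = 32.6361 atm
vdW: P = nRT/(V − nb) − a n²/V² = 146.210/4.35203 − 32.5420/20.0704 = 33.5958 − 1.62139 = 31.9744 atm
Ratio = 31.9744/32.6361 = 0.9797

P_vdW / P_ideal ≈ 0.9797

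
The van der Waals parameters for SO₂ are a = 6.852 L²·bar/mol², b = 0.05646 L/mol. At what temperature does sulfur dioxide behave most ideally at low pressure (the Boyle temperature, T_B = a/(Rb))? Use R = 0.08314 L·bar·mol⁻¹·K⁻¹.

T_B ≈ 1460 K

For a van der Waals gas the second virial coefficient B₂ = b − a/(RT) vanishes at T_B = a/(Rb).
T_B = 6.852/(0.08314×0.05646) = 6.852/0.0046941 = 1460 K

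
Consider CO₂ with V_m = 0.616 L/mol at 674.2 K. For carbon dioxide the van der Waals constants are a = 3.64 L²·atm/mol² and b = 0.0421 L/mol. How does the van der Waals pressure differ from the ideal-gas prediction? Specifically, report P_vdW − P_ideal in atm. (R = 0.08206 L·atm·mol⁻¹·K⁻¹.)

Ideal: P_ideal = RT/V_m = (0.08206)(674.2)/0.616 = 89.8131 atm
vdW: P = RT/(V_m − b) − a/V_m² = 55.3249/0.573900 − 3.64/0.379456 = 96.4016 − 9.59268 = 86.8089 atm
ΔP = 86.8089 − 89.8131 = -3.004 atm

ΔP ≈ -3.004 atm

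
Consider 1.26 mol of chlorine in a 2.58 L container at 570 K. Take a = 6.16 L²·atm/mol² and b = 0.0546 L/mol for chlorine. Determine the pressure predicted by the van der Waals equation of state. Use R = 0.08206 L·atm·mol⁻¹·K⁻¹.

P ≈ 22.00 atm

P = nRT/(V − nb) − a n²/V²
nRT/(V − nb) = (1.26)(0.08206)(570)/(2.58 − 1.26×0.0546) = 58.935/2.5112 = 23.469 atm
a n²/V² = (6.16)(1.26)²/(2.58)² = 1.4692 atm
P = 23.469 − 1.4692 = 22.00 atm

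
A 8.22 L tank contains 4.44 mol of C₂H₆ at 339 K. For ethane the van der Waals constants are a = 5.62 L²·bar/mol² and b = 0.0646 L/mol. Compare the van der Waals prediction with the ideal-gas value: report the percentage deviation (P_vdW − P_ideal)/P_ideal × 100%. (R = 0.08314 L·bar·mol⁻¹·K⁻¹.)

-7.16 %

Ideal: P_ideal = nRT/V = (4.44)(0.08314)(339)/8.22 = 15.2237 bar
vdW: P = nRT/(V − nb) − a n²/V² = 125.139/7.93318 − 110.790/67.5684 = 15.7741 − 1.63967 = 14.1344 bar
% deviation = (14.1344 − 15.2237)/15.2237 × 100% = -7.16%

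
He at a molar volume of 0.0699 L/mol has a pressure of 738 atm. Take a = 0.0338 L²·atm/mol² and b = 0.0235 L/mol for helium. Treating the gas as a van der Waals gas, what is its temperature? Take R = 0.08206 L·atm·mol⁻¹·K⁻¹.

T ≈ 421.2 K

T = (P + a/V_m²)(V_m − b)/R
P + a/V_m² = 738 + 0.0338/(0.0699)² = 744.92 atm
V_m − b = 0.0699 − 0.0235 = 0.046400 L/mol
T = (744.92)(0.046400)/0.08206 = 421.2 K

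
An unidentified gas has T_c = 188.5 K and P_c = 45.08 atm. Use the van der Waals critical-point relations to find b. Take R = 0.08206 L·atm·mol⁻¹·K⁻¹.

b ≈ 0.04289 L/mol

From T_c = 8a/(27Rb) and P_c = a/(27b²): b = R T_c/(8 P_c).
b = (0.08206)(188.5)/(8×45.08) = 15.468/360.64 = 0.04289 L/mol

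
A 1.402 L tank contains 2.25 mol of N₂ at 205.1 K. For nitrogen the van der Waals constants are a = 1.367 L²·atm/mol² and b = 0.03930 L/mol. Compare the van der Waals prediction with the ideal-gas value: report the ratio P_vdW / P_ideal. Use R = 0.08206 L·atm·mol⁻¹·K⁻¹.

P_vdW / P_ideal ≈ 0.9370

Ideal: P_ideal = nRT/V = (2.25)(0.08206)(205.1)/1.402 = 27.0104 atm
vdW: P = nRT/(V − nb) − a n²/V² = 37.8686/1.31358 − 6.92044/1.96560 = 28.8285 − 3.52078 = 25.3077 atm
Ratio = 25.3077/27.0104 = 0.9370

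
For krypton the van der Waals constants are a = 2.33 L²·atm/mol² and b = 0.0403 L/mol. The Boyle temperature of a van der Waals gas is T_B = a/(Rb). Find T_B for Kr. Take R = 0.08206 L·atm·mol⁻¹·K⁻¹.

T_B ≈ 704.6 K

For a van der Waals gas the second virial coefficient B₂ = b − a/(RT) vanishes at T_B = a/(Rb).
T_B = 2.33/(0.08206×0.0403) = 2.33/0.0033070 = 704.6 K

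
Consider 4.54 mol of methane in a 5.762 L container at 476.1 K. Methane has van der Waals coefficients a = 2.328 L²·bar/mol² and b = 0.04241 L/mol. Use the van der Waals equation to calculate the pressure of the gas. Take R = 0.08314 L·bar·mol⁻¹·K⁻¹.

P ≈ 30.82 bar

P = nRT/(V − nb) − a n²/V²
nRT/(V − nb) = (4.54)(0.08314)(476.1)/(5.762 − 4.54×0.04241) = 179.71/5.5695 = 32.267 bar
a n²/V² = (2.328)(4.54)²/(5.762)² = 1.4453 bar
P = 32.267 − 1.4453 = 30.82 bar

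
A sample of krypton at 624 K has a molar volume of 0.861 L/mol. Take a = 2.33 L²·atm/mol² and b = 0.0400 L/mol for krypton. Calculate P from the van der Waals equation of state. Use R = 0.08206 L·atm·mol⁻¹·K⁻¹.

P ≈ 59.23 atm

P = RT/(V_m − b) − a/V_m²
RT/(V_m − b) = (0.08206)(624)/(0.861 − 0.0400) = 51.205/0.82100 = 62.369 atm
a/V_m² = 2.33/(0.861)² = 3.1430 atm
P = 62.369 − 3.1430 = 59.23 atm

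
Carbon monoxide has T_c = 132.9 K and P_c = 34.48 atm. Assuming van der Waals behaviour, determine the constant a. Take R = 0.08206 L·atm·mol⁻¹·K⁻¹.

From T_c = 8a/(27Rb) and P_c = a/(27b²): a = 27 R² T_c²/(64 P_c).
a = 27×(0.08206)²×(132.9)²/(64×34.48) = 3211.3/2206.7 = 1.455 L²·atm/mol²

a ≈ 1.455 L²·atm/mol²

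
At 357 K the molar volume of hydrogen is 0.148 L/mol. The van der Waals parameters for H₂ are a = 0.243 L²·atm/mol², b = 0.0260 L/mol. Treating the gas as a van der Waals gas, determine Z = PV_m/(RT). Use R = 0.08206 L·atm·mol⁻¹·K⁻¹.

Z ≈ 1.157

P = RT/(V_m − b) − a/V_m² = (0.08206)(357)/(0.148 − 0.0260) − 0.243/(0.148)²
  = 29.295/0.12200 − 11.094 = 240.12 − 11.094 = 229.03 atm
Z = PV_m/(RT) = (229.03)(0.148)/((0.08206)(357)) = 33.896/29.295 = 1.157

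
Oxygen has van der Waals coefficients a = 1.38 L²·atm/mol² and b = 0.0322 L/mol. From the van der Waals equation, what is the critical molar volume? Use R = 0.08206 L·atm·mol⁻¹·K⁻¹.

For a van der Waals gas, V_m,c = 3b.
V_m,c = 3×0.0322 = 0.09660 L/mol

V_m,c ≈ 0.09660 L/mol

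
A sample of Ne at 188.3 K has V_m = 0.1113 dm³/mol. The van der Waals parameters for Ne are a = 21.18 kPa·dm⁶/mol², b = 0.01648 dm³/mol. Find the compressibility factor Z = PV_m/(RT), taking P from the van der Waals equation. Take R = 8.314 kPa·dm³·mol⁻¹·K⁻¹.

P = RT/(V_m − b) − a/V_m² = (8.314)(188.3)/(0.1113 − 0.01648) − 21.18/(0.1113)²
  = 1565.5/0.094820 − 1709.8 = 16510 − 1709.8 = 14800 kPa
Z = PV_m/(RT) = (14800)(0.1113)/((8.314)(188.3)) = 1647.2/1565.5 = 1.052

Z ≈ 1.052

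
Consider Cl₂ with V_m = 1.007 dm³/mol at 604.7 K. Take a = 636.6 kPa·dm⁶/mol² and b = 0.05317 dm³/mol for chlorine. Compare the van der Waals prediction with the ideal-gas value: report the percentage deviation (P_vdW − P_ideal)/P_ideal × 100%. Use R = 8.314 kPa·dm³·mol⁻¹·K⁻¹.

Ideal: P_ideal = RT/V_m = (8.314)(604.7)/1.007 = 4992.53 kPa
vdW: P = RT/(V_m − b) − a/V_m² = 5027.48/0.953830 − 636.6/1.01405 = 5270.83 − 627.780 = 4643.05 kPa
% deviation = (4643.05 − 4992.53)/4992.53 × 100% = -7.00%

-7.00 %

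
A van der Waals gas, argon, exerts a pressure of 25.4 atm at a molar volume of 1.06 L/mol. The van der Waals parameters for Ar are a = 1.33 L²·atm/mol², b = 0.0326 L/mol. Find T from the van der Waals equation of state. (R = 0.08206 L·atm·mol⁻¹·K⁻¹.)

T = (P + a/V_m²)(V_m − b)/R
P + a/V_m² = 25.4 + 1.33/(1.06)² = 26.584 atm
V_m − b = 1.06 − 0.0326 = 1.0274 L/mol
T = (26.584)(1.0274)/0.08206 = 332.8 K

T ≈ 332.8 K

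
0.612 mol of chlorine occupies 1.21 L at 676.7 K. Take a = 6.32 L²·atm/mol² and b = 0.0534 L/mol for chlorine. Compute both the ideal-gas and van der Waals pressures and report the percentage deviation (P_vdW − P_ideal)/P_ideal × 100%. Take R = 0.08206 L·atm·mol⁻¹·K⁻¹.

Ideal: P_ideal = nRT/V = (0.612)(0.08206)(676.7)/1.21 = 28.0862 atm
vdW: P = nRT/(V − nb) − a n²/V² = 33.9844/1.17732 − 2.36712/1.46410 = 28.8659 − 1.61677 = 27.2491 atm
% deviation = (27.2491 − 28.0862)/28.0862 × 100% = -2.98%

-2.98 %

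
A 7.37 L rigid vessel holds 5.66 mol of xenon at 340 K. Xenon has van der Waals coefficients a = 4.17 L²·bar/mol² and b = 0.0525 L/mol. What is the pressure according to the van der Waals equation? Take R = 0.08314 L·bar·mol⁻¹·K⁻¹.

P ≈ 20.16 bar

P = nRT/(V − nb) − a n²/V²
nRT/(V − nb) = (5.66)(0.08314)(340)/(7.37 − 5.66×0.0525) = 159.99/7.0729 = 22.620 bar
a n²/V² = (4.17)(5.66)²/(7.37)² = 2.4594 bar
P = 22.620 − 2.4594 = 20.16 bar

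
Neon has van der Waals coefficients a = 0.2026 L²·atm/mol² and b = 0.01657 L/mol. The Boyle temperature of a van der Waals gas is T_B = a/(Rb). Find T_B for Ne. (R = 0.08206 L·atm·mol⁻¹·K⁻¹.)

For a van der Waals gas the second virial coefficient B₂ = b − a/(RT) vanishes at T_B = a/(Rb).
T_B = 0.2026/(0.08206×0.01657) = 0.2026/0.0013597 = 149.0 K

T_B ≈ 149.0 K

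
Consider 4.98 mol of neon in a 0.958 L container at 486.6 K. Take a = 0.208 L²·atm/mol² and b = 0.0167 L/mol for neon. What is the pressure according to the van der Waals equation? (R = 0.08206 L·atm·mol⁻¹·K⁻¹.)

P ≈ 221.7 atm

P = nRT/(V − nb) − a n²/V²
nRT/(V − nb) = (4.98)(0.08206)(486.6)/(0.958 − 4.98×0.0167) = 198.85/0.87483 = 227.30 atm
a n²/V² = (0.208)(4.98)²/(0.958)² = 5.6207 atm
P = 227.30 − 5.6207 = 221.7 atm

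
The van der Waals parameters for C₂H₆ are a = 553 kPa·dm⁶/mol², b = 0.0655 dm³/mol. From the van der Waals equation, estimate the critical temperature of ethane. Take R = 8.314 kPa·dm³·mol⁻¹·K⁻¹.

T_c ≈ 300.9 K

For a van der Waals gas, T_c = 8a/(27Rb).
T_c = 8×553/(27×8.314×0.0655) = 4424.0/14.703 = 300.9 K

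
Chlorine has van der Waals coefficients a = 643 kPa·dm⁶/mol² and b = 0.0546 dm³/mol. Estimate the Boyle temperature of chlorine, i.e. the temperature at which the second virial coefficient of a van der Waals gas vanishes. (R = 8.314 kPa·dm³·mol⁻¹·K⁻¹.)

T_B ≈ 1416 K

For a van der Waals gas the second virial coefficient B₂ = b − a/(RT) vanishes at T_B = a/(Rb).
T_B = 643/(8.314×0.0546) = 643/0.45394 = 1416 K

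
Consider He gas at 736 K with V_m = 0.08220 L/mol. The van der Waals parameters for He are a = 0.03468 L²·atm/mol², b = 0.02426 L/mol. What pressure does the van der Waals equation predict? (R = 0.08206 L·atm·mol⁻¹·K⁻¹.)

P ≈ 1037 atm

P = RT/(V_m − b) − a/V_m²
RT/(V_m − b) = (0.08206)(736)/(0.08220 − 0.02426) = 60.396/0.057940 = 1042.4 atm
a/V_m² = 0.03468/(0.08220)² = 5.1326 atm
P = 1042.4 − 5.1326 = 1037 atm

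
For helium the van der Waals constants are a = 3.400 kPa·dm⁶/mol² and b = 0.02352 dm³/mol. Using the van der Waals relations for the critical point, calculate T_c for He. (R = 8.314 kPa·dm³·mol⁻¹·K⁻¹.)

T_c ≈ 5.152 K

For a van der Waals gas, T_c = 8a/(27Rb).
T_c = 8×3.400/(27×8.314×0.02352) = 27.200/5.2797 = 5.152 K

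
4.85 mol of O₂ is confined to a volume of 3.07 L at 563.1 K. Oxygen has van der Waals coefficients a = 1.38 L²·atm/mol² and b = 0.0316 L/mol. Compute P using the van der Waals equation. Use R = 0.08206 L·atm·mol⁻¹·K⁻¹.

P ≈ 73.39 atm

P = nRT/(V − nb) − a n²/V²
nRT/(V − nb) = (4.85)(0.08206)(563.1)/(3.07 − 4.85×0.0316) = 224.11/2.9167 = 76.837 atm
a n²/V² = (1.38)(4.85)²/(3.07)² = 3.4442 atm
P = 76.837 − 3.4442 = 73.39 atm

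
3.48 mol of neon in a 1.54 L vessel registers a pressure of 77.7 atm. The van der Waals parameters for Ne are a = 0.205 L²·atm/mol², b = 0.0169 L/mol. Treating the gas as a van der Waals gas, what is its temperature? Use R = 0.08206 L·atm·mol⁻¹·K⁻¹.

T ≈ 408.4 K

T = (P + a n²/V²)(V − nb)/(nR)
P + a n²/V² = 77.7 + (0.205)(3.48)²/(1.54)² = 78.747 atm
V − nb = 1.54 − (3.48)(0.0169) = 1.4812 L
T = (78.747)(1.4812)/((3.48)(0.08206)) = 408.4 K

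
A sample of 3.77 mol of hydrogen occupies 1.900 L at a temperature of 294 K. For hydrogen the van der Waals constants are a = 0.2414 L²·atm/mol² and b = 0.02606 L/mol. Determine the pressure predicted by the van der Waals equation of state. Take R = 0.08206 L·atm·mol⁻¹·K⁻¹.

P ≈ 49.53 atm

P = nRT/(V − nb) − a n²/V²
nRT/(V − nb) = (3.77)(0.08206)(294)/(1.900 − 3.77×0.02606) = 90.954/1.8018 = 50.480 atm
a n²/V² = (0.2414)(3.77)²/(1.900)² = 0.95041 atm
P = 50.480 − 0.95041 = 49.53 atm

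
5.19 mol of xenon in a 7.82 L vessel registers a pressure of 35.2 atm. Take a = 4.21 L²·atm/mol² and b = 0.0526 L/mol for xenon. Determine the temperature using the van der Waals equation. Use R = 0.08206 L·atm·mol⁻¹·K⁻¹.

T = (P + a n²/V²)(V − nb)/(nR)
P + a n²/V² = 35.2 + (4.21)(5.19)²/(7.82)² = 37.054 atm
V − nb = 7.82 − (5.19)(0.0526) = 7.5470 L
T = (37.054)(7.5470)/((5.19)(0.08206)) = 656.6 K

T ≈ 656.6 K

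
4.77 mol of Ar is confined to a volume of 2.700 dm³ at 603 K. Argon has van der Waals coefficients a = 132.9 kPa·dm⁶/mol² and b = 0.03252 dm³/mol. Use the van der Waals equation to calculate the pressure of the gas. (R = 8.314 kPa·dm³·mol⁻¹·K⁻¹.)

P = nRT/(V − nb) − a n²/V²
nRT/(V − nb) = (4.77)(8.314)(603)/(2.700 − 4.77×0.03252) = 23914/2.5449 = 9396.8 kPa
a n²/V² = (132.9)(4.77)²/(2.700)² = 414.80 kPa
P = 9396.8 − 414.80 = 8982 kPa

P ≈ 8982 kPa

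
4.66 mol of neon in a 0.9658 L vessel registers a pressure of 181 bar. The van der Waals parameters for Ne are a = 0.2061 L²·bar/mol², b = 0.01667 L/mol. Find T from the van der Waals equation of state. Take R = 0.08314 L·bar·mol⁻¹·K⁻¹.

T ≈ 425.9 K

T = (P + a n²/V²)(V − nb)/(nR)
P + a n²/V² = 181 + (0.2061)(4.66)²/(0.9658)² = 185.80 bar
V − nb = 0.9658 − (4.66)(0.01667) = 0.88812 L
T = (185.80)(0.88812)/((4.66)(0.08314)) = 425.9 K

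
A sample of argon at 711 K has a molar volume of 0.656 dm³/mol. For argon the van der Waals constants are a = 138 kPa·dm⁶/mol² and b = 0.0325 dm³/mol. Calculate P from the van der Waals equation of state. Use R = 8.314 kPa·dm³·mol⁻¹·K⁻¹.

P = RT/(V_m − b) − a/V_m²
RT/(V_m − b) = (8.314)(711)/(0.656 − 0.0325) = 5911.3/0.62350 = 9480.8 kPa
a/V_m² = 138/(0.656)² = 320.68 kPa
P = 9480.8 − 320.68 = 9160 kPa

P ≈ 9160 kPa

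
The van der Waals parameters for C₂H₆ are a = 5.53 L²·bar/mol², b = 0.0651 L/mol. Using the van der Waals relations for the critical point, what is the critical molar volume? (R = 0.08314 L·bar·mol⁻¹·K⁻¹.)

V_m,c ≈ 0.1953 L/mol

For a van der Waals gas, V_m,c = 3b.
V_m,c = 3×0.0651 = 0.1953 L/mol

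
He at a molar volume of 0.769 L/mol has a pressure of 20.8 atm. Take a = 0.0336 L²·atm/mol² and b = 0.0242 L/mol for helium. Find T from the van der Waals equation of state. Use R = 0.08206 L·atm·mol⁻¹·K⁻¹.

T = (P + a/V_m²)(V_m − b)/R
P + a/V_m² = 20.8 + 0.0336/(0.769)² = 20.857 atm
V_m − b = 0.769 − 0.0242 = 0.74480 L/mol
T = (20.857)(0.74480)/0.08206 = 189.3 K

T ≈ 189.3 K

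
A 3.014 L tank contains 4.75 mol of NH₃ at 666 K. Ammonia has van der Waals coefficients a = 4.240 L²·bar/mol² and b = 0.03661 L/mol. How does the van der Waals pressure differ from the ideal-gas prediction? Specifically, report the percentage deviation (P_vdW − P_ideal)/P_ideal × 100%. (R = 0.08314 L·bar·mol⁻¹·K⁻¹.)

-5.94 %

Ideal: P_ideal = nRT/V = (4.75)(0.08314)(666)/3.014 = 87.2639 bar
vdW: P = nRT/(V − nb) − a n²/V² = 263.013/2.84010 − 95.6650/9.08420 = 92.6070 − 10.5309 = 82.0761 bar
% deviation = (82.0761 − 87.2639)/87.2639 × 100% = -5.94%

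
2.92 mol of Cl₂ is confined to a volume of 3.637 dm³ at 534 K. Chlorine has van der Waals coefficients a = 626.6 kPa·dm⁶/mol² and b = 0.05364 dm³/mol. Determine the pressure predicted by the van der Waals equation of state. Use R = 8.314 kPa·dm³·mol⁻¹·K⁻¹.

P ≈ 3321 kPa

P = nRT/(V − nb) − a n²/V²
nRT/(V − nb) = (2.92)(8.314)(534)/(3.637 − 2.92×0.05364) = 12964/3.4804 = 3724.9 kPa
a n²/V² = (626.6)(2.92)²/(3.637)² = 403.90 kPa
P = 3724.9 − 403.90 = 3321 kPa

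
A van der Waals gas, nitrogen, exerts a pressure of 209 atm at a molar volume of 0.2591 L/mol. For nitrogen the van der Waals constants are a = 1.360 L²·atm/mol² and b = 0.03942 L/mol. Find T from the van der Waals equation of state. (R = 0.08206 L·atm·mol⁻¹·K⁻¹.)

T = (P + a/V_m²)(V_m − b)/R
P + a/V_m² = 209 + 1.360/(0.2591)² = 229.26 atm
V_m − b = 0.2591 − 0.03942 = 0.21968 L/mol
T = (229.26)(0.21968)/0.08206 = 613.7 K

T ≈ 613.7 K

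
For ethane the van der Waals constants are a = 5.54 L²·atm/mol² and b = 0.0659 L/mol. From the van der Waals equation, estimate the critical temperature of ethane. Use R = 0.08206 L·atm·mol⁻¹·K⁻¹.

T_c ≈ 303.5 K

For a van der Waals gas, T_c = 8a/(27Rb).
T_c = 8×5.54/(27×0.08206×0.0659) = 44.320/0.14601 = 303.5 K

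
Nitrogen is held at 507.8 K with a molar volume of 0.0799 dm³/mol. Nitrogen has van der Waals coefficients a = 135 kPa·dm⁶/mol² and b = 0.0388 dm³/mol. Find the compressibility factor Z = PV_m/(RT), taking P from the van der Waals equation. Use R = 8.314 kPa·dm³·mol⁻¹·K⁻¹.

P = RT/(V_m − b) − a/V_m² = (8.314)(507.8)/(0.0799 − 0.0388) − 135/(0.0799)²
  = 4221.8/0.041100 − 21147 = 102720 − 21147 = 81573 kPa
Z = PV_m/(RT) = (81573)(0.0799)/((8.314)(507.8)) = 6517.7/4221.8 = 1.544

Z ≈ 1.544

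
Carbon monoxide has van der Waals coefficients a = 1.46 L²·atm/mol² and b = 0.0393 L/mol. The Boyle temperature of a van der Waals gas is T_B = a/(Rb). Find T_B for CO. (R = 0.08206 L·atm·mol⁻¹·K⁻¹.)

T_B ≈ 452.7 K

For a van der Waals gas the second virial coefficient B₂ = b − a/(RT) vanishes at T_B = a/(Rb).
T_B = 1.46/(0.08206×0.0393) = 1.46/0.0032250 = 452.7 K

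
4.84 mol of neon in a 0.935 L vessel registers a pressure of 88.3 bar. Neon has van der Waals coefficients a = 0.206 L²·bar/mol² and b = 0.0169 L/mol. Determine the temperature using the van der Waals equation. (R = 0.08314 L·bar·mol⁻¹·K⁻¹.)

T = (P + a n²/V²)(V − nb)/(nR)
P + a n²/V² = 88.3 + (0.206)(4.84)²/(0.935)² = 93.820 bar
V − nb = 0.935 − (4.84)(0.0169) = 0.85320 L
T = (93.820)(0.85320)/((4.84)(0.08314)) = 198.9 K

T ≈ 198.9 K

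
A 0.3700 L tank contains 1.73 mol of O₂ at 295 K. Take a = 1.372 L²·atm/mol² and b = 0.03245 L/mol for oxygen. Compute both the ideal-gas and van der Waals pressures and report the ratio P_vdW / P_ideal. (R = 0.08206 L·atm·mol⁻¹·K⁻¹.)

P_vdW / P_ideal ≈ 0.9139

Ideal: P_ideal = nRT/V = (1.73)(0.08206)(295)/0.3700 = 113.187 atm
vdW: P = nRT/(V − nb) − a n²/V² = 41.8793/0.313862 − 4.10626/0.136900 = 133.432 − 29.9946 = 103.437 atm
Ratio = 103.437/113.187 = 0.9139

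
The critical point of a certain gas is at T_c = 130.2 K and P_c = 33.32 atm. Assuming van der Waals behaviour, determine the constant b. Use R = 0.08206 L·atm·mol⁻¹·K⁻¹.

b ≈ 0.04008 L/mol

From T_c = 8a/(27Rb) and P_c = a/(27b²): b = R T_c/(8 P_c).
b = (0.08206)(130.2)/(8×33.32) = 10.684/266.56 = 0.04008 L/mol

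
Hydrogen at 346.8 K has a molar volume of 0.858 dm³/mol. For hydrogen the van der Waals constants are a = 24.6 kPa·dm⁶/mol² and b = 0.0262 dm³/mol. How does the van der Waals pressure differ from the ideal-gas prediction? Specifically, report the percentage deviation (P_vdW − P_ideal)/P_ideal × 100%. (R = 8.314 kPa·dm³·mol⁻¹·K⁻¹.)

2.16 %

Ideal: P_ideal = RT/V_m = (8.314)(346.8)/0.858 = 3360.48 kPa
vdW: P = RT/(V_m − b) − a/V_m² = 2883.30/0.831800 − 24.6/0.736164 = 3466.34 − 33.4165 = 3432.92 kPa
% deviation = (3432.92 − 3360.48)/3360.48 × 100% = 2.16%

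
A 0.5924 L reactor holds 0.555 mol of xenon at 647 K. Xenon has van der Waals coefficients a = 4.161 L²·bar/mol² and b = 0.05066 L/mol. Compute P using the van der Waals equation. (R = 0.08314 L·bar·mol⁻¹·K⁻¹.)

P = nRT/(V − nb) − a n²/V²
nRT/(V − nb) = (0.555)(0.08314)(647)/(0.5924 − 0.555×0.05066) = 29.854/0.56428 = 52.906 bar
a n²/V² = (4.161)(0.555)²/(0.5924)² = 3.6522 bar
P = 52.906 − 3.6522 = 49.25 bar

P ≈ 49.25 bar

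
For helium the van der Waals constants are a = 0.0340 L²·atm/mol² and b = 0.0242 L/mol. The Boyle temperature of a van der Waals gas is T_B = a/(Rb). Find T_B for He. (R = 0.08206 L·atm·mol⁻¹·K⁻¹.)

For a van der Waals gas the second virial coefficient B₂ = b − a/(RT) vanishes at T_B = a/(Rb).
T_B = 0.0340/(0.08206×0.0242) = 0.0340/0.0019859 = 17.12 K

T_B ≈ 17.12 K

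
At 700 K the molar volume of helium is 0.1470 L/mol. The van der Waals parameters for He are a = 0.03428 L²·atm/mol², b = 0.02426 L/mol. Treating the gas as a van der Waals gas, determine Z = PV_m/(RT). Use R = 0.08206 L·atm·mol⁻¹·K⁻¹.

Z ≈ 1.194

P = RT/(V_m − b) − a/V_m² = (0.08206)(700)/(0.1470 − 0.02426) − 0.03428/(0.1470)²
  = 57.442/0.12274 − 1.5864 = 468.00 − 1.5864 = 466.41 atm
Z = PV_m/(RT) = (466.41)(0.1470)/((0.08206)(700)) = 68.562/57.442 = 1.194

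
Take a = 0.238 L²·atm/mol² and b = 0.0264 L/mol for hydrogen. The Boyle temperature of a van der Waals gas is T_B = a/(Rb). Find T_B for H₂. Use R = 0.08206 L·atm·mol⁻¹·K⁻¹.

For a van der Waals gas the second virial coefficient B₂ = b − a/(RT) vanishes at T_B = a/(Rb).
T_B = 0.238/(0.08206×0.0264) = 0.238/0.0021664 = 109.9 K

T_B ≈ 109.9 K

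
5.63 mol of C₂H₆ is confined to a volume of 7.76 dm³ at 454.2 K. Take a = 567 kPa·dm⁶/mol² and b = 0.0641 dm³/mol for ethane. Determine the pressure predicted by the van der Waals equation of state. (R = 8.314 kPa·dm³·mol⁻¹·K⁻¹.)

P = nRT/(V − nb) − a n²/V²
nRT/(V − nb) = (5.63)(8.314)(454.2)/(7.76 − 5.63×0.0641) = 21260/7.3991 = 2873.3 kPa
a n²/V² = (567)(5.63)²/(7.76)² = 298.45 kPa
P = 2873.3 − 298.45 = 2575 kPa

P ≈ 2575 kPa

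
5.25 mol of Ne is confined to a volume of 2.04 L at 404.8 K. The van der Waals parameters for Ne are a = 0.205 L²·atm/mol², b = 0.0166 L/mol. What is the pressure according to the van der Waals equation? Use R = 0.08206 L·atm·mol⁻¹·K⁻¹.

P = nRT/(V − nb) − a n²/V²
nRT/(V − nb) = (5.25)(0.08206)(404.8)/(2.04 − 5.25×0.0166) = 174.39/1.9529 = 89.298 atm
a n²/V² = (0.205)(5.25)²/(2.04)² = 1.3577 atm
P = 89.298 − 1.3577 = 87.94 atm

P ≈ 87.94 atm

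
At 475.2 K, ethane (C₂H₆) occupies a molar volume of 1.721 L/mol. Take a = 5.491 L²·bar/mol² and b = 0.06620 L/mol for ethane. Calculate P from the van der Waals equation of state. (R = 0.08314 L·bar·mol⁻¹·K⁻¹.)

P ≈ 22.02 bar

P = RT/(V_m − b) − a/V_m²
RT/(V_m − b) = (0.08314)(475.2)/(1.721 − 0.06620) = 39.508/1.6548 = 23.875 bar
a/V_m² = 5.491/(1.721)² = 1.8539 bar
P = 23.875 − 1.8539 = 22.02 bar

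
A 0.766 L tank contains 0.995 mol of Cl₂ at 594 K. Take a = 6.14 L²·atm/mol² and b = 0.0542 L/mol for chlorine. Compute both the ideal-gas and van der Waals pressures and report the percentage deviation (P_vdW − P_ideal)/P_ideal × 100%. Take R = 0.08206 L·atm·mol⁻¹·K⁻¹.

Ideal: P_ideal = nRT/V = (0.995)(0.08206)(594)/0.766 = 63.3158 atm
vdW: P = nRT/(V − nb) − a n²/V² = 48.4999/0.712071 − 6.07875/0.586756 = 68.1110 − 10.3599 = 57.7511 atm
% deviation = (57.7511 − 63.3158)/63.3158 × 100% = -8.79%

-8.79 %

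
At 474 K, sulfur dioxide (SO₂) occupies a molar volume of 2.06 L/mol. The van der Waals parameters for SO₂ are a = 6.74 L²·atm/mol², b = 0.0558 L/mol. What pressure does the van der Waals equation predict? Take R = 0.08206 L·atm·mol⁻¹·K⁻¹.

P = RT/(V_m − b) − a/V_m²
RT/(V_m − b) = (0.08206)(474)/(2.06 − 0.0558) = 38.896/2.0042 = 19.407 atm
a/V_m² = 6.74/(2.06)² = 1.5883 atm
P = 19.407 − 1.5883 = 17.82 atm

P ≈ 17.82 atm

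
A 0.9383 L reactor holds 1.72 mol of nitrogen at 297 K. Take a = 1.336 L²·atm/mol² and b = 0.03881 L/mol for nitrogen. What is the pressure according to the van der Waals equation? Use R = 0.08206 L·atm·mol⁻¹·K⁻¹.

P ≈ 43.61 atm

P = nRT/(V − nb) − a n²/V²
nRT/(V − nb) = (1.72)(0.08206)(297)/(0.9383 − 1.72×0.03881) = 41.920/0.87155 = 48.098 atm
a n²/V² = (1.336)(1.72)²/(0.9383)² = 4.4893 atm
P = 48.098 − 4.4893 = 43.61 atm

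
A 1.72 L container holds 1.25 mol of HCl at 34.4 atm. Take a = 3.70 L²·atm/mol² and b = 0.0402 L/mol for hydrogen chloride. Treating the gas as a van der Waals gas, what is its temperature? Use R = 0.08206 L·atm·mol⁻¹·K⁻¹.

T ≈ 591.8 K

T = (P + a n²/V²)(V − nb)/(nR)
P + a n²/V² = 34.4 + (3.70)(1.25)²/(1.72)² = 36.354 atm
V − nb = 1.72 − (1.25)(0.0402) = 1.6698 L
T = (36.354)(1.6698)/((1.25)(0.08206)) = 591.8 K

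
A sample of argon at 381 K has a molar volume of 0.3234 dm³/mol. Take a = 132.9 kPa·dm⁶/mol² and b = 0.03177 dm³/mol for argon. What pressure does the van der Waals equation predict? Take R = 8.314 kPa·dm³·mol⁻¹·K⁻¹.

P ≈ 9591 kPa

P = RT/(V_m − b) − a/V_m²
RT/(V_m − b) = (8.314)(381)/(0.3234 − 0.03177) = 3167.6/0.29163 = 10862 kPa
a/V_m² = 132.9/(0.3234)² = 1270.7 kPa
P = 10862 − 1270.7 = 9591 kPa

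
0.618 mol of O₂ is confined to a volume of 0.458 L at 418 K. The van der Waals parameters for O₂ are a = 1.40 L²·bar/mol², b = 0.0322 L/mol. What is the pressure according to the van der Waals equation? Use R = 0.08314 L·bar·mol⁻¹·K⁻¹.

P ≈ 46.47 bar

P = nRT/(V − nb) − a n²/V²
nRT/(V − nb) = (0.618)(0.08314)(418)/(0.458 − 0.618×0.0322) = 21.477/0.43810 = 49.023 bar
a n²/V² = (1.40)(0.618)²/(0.458)² = 2.5490 bar
P = 49.023 − 2.5490 = 46.47 bar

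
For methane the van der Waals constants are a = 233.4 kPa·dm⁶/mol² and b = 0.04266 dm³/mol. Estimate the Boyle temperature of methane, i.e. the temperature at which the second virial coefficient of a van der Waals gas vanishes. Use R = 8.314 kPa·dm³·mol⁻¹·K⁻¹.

T_B ≈ 658.1 K

For a van der Waals gas the second virial coefficient B₂ = b − a/(RT) vanishes at T_B = a/(Rb).
T_B = 233.4/(8.314×0.04266) = 233.4/0.35468 = 658.1 K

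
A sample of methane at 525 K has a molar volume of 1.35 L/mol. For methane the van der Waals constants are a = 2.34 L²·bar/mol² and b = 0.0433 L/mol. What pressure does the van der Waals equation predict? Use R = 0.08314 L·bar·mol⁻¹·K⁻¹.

P ≈ 32.12 bar

P = RT/(V_m − b) − a/V_m²
RT/(V_m − b) = (0.08314)(525)/(1.35 − 0.0433) = 43.649/1.3067 = 33.404 bar
a/V_m² = 2.34/(1.35)² = 1.2840 bar
P = 33.404 − 1.2840 = 32.12 bar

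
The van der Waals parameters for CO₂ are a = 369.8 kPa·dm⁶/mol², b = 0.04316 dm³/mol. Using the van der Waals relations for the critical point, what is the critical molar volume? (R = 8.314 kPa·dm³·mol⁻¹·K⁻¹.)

For a van der Waals gas, V_m,c = 3b.
V_m,c = 3×0.04316 = 0.1295 dm³/mol

V_m,c ≈ 0.1295 dm³/mol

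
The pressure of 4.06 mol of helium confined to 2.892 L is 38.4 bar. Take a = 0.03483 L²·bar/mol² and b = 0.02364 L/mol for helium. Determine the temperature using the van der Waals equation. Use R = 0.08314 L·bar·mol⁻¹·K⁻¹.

T ≈ 318.6 K

T = (P + a n²/V²)(V − nb)/(nR)
P + a n²/V² = 38.4 + (0.03483)(4.06)²/(2.892)² = 38.469 bar
V − nb = 2.892 − (4.06)(0.02364) = 2.7960 L
T = (38.469)(2.7960)/((4.06)(0.08314)) = 318.6 K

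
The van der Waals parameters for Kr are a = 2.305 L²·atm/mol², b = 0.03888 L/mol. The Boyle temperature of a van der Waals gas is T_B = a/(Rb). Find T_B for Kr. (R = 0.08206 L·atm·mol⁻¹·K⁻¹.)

For a van der Waals gas the second virial coefficient B₂ = b − a/(RT) vanishes at T_B = a/(Rb).
T_B = 2.305/(0.08206×0.03888) = 2.305/0.0031905 = 722.5 K

T_B ≈ 722.5 K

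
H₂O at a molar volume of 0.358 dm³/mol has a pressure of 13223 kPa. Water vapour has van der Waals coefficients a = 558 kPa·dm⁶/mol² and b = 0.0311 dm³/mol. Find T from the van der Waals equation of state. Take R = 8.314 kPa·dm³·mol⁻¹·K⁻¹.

T ≈ 691.1 K

T = (P + a/V_m²)(V_m − b)/R
P + a/V_m² = 13223 + 558/(0.358)² = 17577 kPa
V_m − b = 0.358 − 0.0311 = 0.32690 dm³/mol
T = (17577)(0.32690)/8.314 = 691.1 K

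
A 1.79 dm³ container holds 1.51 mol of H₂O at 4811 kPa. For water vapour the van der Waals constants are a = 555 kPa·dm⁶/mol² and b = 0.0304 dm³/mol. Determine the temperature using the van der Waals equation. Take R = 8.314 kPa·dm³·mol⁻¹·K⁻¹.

T = (P + a n²/V²)(V − nb)/(nR)
P + a n²/V² = 4811 + (555)(1.51)²/(1.79)² = 5205.9 kPa
V − nb = 1.79 − (1.51)(0.0304) = 1.7441 dm³
T = (5205.9)(1.7441)/((1.51)(8.314)) = 723.2 K

T ≈ 723.2 K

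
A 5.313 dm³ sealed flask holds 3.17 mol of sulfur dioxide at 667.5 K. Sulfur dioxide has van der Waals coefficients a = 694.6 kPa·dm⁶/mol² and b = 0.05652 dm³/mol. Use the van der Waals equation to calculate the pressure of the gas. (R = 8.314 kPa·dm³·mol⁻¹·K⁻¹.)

P ≈ 3179 kPa

P = nRT/(V − nb) − a n²/V²
nRT/(V − nb) = (3.17)(8.314)(667.5)/(5.313 − 3.17×0.05652) = 17592/5.1338 = 3426.7 kPa
a n²/V² = (694.6)(3.17)²/(5.313)² = 247.27 kPa
P = 3426.7 − 247.27 = 3179 kPa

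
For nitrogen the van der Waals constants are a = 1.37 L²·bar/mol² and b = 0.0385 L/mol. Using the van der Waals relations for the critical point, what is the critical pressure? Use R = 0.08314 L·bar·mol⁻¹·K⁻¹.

P_c ≈ 34.23 bar

For a van der Waals gas, P_c = a/(27b²).
P_c = 1.37/(27×(0.0385)²) = 1.37/0.040021 = 34.23 bar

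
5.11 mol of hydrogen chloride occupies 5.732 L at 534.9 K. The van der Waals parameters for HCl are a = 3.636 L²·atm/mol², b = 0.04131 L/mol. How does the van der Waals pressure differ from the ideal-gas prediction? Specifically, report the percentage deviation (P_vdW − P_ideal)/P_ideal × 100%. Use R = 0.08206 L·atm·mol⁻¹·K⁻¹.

Ideal: P_ideal = nRT/V = (5.11)(0.08206)(534.9)/5.732 = 39.1308 atm
vdW: P = nRT/(V − nb) − a n²/V² = 224.298/5.52091 − 94.9436/32.8558 = 40.6270 − 2.88971 = 37.7373 atm
% deviation = (37.7373 − 39.1308)/39.1308 × 100% = -3.56%

-3.56 %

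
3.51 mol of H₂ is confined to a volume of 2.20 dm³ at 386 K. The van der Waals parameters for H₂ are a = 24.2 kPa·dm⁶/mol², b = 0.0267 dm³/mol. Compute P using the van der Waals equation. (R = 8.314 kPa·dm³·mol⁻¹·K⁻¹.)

P = nRT/(V − nb) − a n²/V²
nRT/(V − nb) = (3.51)(8.314)(386)/(2.20 − 3.51×0.0267) = 11264/2.1063 = 5347.8 kPa
a n²/V² = (24.2)(3.51)²/(2.20)² = 61.601 kPa
P = 5347.8 − 61.601 = 5286 kPa

P ≈ 5286 kPa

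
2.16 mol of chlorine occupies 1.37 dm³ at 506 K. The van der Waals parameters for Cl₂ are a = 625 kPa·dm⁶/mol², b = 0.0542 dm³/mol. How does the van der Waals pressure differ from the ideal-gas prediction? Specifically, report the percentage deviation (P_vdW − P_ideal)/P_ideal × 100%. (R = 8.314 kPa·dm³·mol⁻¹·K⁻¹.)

Ideal: P_ideal = nRT/V = (2.16)(8.314)(506)/1.37 = 6632.75 kPa
vdW: P = nRT/(V − nb) − a n²/V² = 9086.87/1.25293 − 2916.00/1.87690 = 7252.50 − 1553.63 = 5698.87 kPa
% deviation = (5698.87 − 6632.75)/6632.75 × 100% = -14.08%

-14.08 %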